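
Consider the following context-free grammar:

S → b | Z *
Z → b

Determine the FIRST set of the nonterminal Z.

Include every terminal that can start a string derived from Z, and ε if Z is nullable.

We compute FIRST(Z) using the standard algorithm.
FIRST(S) = {b}
FIRST(Z) = {b}
Therefore, FIRST(Z) = {b}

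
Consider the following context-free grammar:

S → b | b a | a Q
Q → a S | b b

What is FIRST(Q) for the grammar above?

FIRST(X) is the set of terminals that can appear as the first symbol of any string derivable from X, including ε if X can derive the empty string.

We compute FIRST(Q) using the standard algorithm.
FIRST(Q) = {a, b}
FIRST(S) = {a, b}
Therefore, FIRST(Q) = {a, b}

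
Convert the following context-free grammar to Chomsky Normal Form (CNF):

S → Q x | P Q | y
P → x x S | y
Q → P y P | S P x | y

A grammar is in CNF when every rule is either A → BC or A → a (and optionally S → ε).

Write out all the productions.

TX → x; S → y; P → y; TY → y; Q → y; S → Q TX; S → P Q; P → TX X0; X0 → TX S; Q → P X1; X1 → TY P; Q → S X2; X2 → P TX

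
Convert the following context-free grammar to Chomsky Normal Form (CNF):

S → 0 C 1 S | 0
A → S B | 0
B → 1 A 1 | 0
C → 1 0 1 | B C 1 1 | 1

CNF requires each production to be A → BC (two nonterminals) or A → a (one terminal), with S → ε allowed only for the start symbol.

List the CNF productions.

T0 → 0; T1 → 1; S → 0; A → 0; B → 0; C → 1; S → T0 X0; X0 → C X1; X1 → T1 S; A → S B; B → T1 X2; X2 → A T1; C → T1 X3; X3 → T0 T1; C → B X4; X4 → C X5; X5 → T1 T1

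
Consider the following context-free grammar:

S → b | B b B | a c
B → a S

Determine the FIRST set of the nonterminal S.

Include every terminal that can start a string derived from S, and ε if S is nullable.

We compute FIRST(S) using the standard algorithm.
FIRST(B) = {a}
FIRST(S) = {a, b}
Therefore, FIRST(S) = {a, b}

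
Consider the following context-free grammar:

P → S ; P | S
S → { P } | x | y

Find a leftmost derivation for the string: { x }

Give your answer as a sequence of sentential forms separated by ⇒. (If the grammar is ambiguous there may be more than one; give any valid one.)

P ⇒ S ⇒ { P } ⇒ { S } ⇒ { x }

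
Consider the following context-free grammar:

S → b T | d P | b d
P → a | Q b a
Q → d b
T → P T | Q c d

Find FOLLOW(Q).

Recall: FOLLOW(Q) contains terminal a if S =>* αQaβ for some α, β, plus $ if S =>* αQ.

We compute FOLLOW(Q) using the standard algorithm.
FOLLOW(S) starts with {$}.
FIRST(P) = {a, d}
FIRST(Q) = {d}
FIRST(S) = {b, d}
FIRST(T) = {a, d}
FOLLOW(P) = {$, a, d}
FOLLOW(Q) = {b, c}
FOLLOW(S) = {$}
FOLLOW(T) = {$}
Therefore, FOLLOW(Q) = {b, c}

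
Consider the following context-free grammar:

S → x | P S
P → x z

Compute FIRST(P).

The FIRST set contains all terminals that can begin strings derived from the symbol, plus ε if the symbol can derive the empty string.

We compute FIRST(P) using the standard algorithm.
FIRST(P) = {x}
FIRST(S) = {x}
Therefore, FIRST(P) = {x}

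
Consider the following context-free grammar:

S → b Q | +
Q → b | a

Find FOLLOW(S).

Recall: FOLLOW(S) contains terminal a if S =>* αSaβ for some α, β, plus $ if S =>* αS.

We compute FOLLOW(S) using the standard algorithm.
FOLLOW(S) starts with {$}.
FIRST(Q) = {a, b}
FIRST(S) = {+, b}
FOLLOW(Q) = {$}
FOLLOW(S) = {$}
Therefore, FOLLOW(S) = {$}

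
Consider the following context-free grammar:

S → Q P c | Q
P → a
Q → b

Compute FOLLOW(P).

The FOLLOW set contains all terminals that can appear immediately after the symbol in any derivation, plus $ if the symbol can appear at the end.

We compute FOLLOW(P) using the standard algorithm.
FOLLOW(S) starts with {$}.
FIRST(P) = {a}
FIRST(Q) = {b}
FIRST(S) = {b}
FOLLOW(P) = {c}
FOLLOW(Q) = {$, a}
FOLLOW(S) = {$}
Therefore, FOLLOW(P) = {c}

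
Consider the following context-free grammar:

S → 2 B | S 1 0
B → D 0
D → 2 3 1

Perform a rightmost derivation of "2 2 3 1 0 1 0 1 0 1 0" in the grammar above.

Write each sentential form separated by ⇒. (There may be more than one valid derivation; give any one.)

S ⇒ S 1 0 ⇒ S 1 0 1 0 ⇒ S 1 0 1 0 1 0 ⇒ 2 B 1 0 1 0 1 0 ⇒ 2 D 0 1 0 1 0 1 0 ⇒ 2 2 3 1 0 1 0 1 0 1 0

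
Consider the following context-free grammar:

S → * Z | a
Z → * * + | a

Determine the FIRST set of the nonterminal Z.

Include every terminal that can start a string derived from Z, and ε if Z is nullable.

We compute FIRST(Z) using the standard algorithm.
FIRST(S) = {*, a}
FIRST(Z) = {*, a}
Therefore, FIRST(Z) = {*, a}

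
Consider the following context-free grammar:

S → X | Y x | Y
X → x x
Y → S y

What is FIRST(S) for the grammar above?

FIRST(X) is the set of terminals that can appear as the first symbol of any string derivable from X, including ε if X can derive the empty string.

We compute FIRST(S) using the standard algorithm.
FIRST(S) = {x}
FIRST(X) = {x}
FIRST(Y) = {x}
Therefore, FIRST(S) = {x}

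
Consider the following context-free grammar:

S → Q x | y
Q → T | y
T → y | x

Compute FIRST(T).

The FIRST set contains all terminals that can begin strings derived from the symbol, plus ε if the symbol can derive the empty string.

We compute FIRST(T) using the standard algorithm.
FIRST(Q) = {x, y}
FIRST(S) = {x, y}
FIRST(T) = {x, y}
Therefore, FIRST(T) = {x, y}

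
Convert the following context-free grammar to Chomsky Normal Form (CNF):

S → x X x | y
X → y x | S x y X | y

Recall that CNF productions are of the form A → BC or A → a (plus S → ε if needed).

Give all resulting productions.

TX → x; S → y; TY → y; X → y; S → TX X0; X0 → X TX; X → TY TX; X → S X1; X1 → TX X2; X2 → TY X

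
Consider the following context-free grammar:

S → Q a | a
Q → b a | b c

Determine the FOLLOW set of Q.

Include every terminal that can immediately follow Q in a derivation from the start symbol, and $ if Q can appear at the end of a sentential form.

We compute FOLLOW(Q) using the standard algorithm.
FOLLOW(S) starts with {$}.
FIRST(Q) = {b}
FIRST(S) = {a, b}
FOLLOW(Q) = {a}
FOLLOW(S) = {$}
Therefore, FOLLOW(Q) = {a}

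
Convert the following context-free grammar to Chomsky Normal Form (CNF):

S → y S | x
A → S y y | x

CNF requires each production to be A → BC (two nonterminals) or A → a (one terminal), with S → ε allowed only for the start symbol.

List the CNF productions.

TY → y; S → x; A → x; S → TY S; A → S X0; X0 → TY TY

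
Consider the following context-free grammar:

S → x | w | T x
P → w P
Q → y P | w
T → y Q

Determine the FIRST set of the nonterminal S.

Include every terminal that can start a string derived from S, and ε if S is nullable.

We compute FIRST(S) using the standard algorithm.
FIRST(P) = {w}
FIRST(Q) = {w, y}
FIRST(S) = {w, x, y}
FIRST(T) = {y}
Therefore, FIRST(S) = {w, x, y}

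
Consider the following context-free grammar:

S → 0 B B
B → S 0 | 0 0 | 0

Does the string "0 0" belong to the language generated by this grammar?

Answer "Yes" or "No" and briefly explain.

No - no valid derivation exists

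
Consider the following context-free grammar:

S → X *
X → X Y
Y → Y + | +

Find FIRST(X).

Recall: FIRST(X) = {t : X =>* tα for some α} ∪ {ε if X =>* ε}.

We compute FIRST(X) using the standard algorithm.
FIRST(S) = {}
FIRST(X) = {}
FIRST(Y) = {+}
Therefore, FIRST(X) = {}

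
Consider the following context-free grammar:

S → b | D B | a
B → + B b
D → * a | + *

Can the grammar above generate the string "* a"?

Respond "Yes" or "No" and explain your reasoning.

No - no valid derivation exists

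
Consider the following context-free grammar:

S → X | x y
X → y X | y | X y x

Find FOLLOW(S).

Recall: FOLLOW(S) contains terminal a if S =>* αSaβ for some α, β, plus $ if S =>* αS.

We compute FOLLOW(S) using the standard algorithm.
FOLLOW(S) starts with {$}.
FIRST(S) = {x, y}
FIRST(X) = {y}
FOLLOW(S) = {$}
FOLLOW(X) = {$, y}
Therefore, FOLLOW(S) = {$}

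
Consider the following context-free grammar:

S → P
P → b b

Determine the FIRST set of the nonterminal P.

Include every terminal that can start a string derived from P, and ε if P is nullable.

We compute FIRST(P) using the standard algorithm.
FIRST(P) = {b}
FIRST(S) = {b}
Therefore, FIRST(P) = {b}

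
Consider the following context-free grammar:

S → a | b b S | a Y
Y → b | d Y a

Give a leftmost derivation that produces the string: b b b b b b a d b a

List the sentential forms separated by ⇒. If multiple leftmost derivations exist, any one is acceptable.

S ⇒ b b S ⇒ b b b b S ⇒ b b b b b b S ⇒ b b b b b b a Y ⇒ b b b b b b a d Y a ⇒ b b b b b b a d b a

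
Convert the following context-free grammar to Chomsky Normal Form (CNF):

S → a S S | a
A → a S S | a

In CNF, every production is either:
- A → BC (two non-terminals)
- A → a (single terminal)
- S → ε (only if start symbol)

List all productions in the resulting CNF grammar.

TA → a; S → a; A → a; S → TA X0; X0 → S S; A → TA X1; X1 → S S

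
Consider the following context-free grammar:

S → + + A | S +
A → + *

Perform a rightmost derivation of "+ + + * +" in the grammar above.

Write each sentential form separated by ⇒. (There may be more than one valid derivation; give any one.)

S ⇒ S + ⇒ + + A + ⇒ + + + * +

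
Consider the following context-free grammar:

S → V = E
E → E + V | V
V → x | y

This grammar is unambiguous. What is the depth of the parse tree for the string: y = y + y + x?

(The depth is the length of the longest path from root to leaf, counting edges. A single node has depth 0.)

5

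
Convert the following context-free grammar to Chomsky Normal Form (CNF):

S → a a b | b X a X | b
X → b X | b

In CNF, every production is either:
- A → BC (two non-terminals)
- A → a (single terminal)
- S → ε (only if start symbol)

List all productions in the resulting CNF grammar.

TA → a; TB → b; S → b; X → b; S → TA X0; X0 → TA TB; S → TB X1; X1 → X X2; X2 → TA X; X → TB X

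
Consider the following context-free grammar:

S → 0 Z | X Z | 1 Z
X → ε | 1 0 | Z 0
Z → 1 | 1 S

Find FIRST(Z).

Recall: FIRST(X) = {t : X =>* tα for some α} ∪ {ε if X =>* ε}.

We compute FIRST(Z) using the standard algorithm.
FIRST(S) = {0, 1}
FIRST(X) = {1, ε}
FIRST(Z) = {1}
Therefore, FIRST(Z) = {1}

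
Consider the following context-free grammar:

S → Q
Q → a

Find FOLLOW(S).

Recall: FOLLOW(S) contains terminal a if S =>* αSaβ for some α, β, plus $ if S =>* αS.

We compute FOLLOW(S) using the standard algorithm.
FOLLOW(S) starts with {$}.
FIRST(Q) = {a}
FIRST(S) = {a}
FOLLOW(Q) = {$}
FOLLOW(S) = {$}
Therefore, FOLLOW(S) = {$}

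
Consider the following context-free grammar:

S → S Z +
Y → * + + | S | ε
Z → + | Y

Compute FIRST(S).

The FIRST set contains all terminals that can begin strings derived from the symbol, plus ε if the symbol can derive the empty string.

We compute FIRST(S) using the standard algorithm.
FIRST(S) = {}
FIRST(Y) = {*, ε}
FIRST(Z) = {*, +, ε}
Therefore, FIRST(S) = {}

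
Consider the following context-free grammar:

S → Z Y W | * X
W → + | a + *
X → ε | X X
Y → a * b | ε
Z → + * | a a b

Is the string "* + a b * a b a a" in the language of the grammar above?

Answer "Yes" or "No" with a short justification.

No - no valid derivation exists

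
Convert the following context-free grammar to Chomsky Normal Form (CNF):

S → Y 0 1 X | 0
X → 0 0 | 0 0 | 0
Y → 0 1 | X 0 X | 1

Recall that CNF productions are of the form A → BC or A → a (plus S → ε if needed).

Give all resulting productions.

T0 → 0; T1 → 1; S → 0; X → 0; Y → 1; S → Y X0; X0 → T0 X1; X1 → T1 X; X → T0 T0; X → T0 T0; Y → T0 T1; Y → X X2; X2 → T0 X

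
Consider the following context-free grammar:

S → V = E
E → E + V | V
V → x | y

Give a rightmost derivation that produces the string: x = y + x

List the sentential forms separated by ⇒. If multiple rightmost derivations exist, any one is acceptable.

S ⇒ V = E ⇒ V = E + V ⇒ V = E + x ⇒ V = V + x ⇒ V = y + x ⇒ x = y + x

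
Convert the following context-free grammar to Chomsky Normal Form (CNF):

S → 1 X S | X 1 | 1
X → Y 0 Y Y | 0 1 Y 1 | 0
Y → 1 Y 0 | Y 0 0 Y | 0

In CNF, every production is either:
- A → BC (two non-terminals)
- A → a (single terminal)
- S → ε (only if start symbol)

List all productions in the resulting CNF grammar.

T1 → 1; S → 1; T0 → 0; X → 0; Y → 0; S → T1 X0; X0 → X S; S → X T1; X → Y X1; X1 → T0 X2; X2 → Y Y; X → T0 X3; X3 → T1 X4; X4 → Y T1; Y → T1 X5; X5 → Y T0; Y → Y X6; X6 → T0 X7; X7 → T0 Y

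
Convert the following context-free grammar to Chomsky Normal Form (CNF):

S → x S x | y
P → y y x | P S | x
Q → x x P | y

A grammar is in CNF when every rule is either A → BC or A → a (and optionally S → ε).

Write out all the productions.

TX → x; S → y; TY → y; P → x; Q → y; S → TX X0; X0 → S TX; P → TY X1; X1 → TY TX; P → P S; Q → TX X2; X2 → TX P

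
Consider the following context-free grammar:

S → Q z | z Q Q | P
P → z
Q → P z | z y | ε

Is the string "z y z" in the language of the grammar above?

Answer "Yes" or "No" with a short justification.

Yes - a valid derivation exists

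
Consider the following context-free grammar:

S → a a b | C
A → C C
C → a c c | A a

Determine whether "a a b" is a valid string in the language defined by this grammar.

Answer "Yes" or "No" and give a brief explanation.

Yes - a valid derivation exists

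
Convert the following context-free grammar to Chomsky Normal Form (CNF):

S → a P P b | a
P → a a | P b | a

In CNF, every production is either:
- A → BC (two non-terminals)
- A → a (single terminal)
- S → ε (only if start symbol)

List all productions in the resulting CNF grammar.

TA → a; TB → b; S → a; P → a; S → TA X0; X0 → P X1; X1 → P TB; P → TA TA; P → P TB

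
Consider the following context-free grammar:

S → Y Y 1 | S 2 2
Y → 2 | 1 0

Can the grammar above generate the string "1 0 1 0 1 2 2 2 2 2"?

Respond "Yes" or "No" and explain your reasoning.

No - no valid derivation exists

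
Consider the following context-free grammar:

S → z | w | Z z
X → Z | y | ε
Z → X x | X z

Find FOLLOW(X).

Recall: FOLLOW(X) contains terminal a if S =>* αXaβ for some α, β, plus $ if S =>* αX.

We compute FOLLOW(X) using the standard algorithm.
FOLLOW(S) starts with {$}.
FIRST(S) = {w, x, y, z}
FIRST(X) = {x, y, z, ε}
FIRST(Z) = {x, y, z}
FOLLOW(S) = {$}
FOLLOW(X) = {x, z}
FOLLOW(Z) = {x, z}
Therefore, FOLLOW(X) = {x, z}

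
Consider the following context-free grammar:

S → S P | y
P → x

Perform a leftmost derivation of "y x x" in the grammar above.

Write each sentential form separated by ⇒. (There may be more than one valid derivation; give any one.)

S ⇒ S P ⇒ S P P ⇒ y P P ⇒ y x P ⇒ y x x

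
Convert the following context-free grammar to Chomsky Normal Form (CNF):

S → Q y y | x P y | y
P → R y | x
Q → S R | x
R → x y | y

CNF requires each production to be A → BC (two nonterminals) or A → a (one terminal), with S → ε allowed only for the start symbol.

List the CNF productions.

TY → y; TX → x; S → y; P → x; Q → x; R → y; S → Q X0; X0 → TY TY; S → TX X1; X1 → P TY; P → R TY; Q → S R; R → TX TY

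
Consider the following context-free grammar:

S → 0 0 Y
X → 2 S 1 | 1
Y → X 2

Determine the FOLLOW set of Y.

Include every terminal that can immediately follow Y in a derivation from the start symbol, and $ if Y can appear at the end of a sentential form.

We compute FOLLOW(Y) using the standard algorithm.
FOLLOW(S) starts with {$}.
FIRST(S) = {0}
FIRST(X) = {1, 2}
FIRST(Y) = {1, 2}
FOLLOW(S) = {$, 1}
FOLLOW(X) = {2}
FOLLOW(Y) = {$, 1}
Therefore, FOLLOW(Y) = {$, 1}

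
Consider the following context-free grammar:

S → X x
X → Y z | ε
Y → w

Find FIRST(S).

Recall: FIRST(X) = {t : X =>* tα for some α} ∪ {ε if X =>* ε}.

We compute FIRST(S) using the standard algorithm.
FIRST(S) = {w, x}
FIRST(X) = {w, ε}
FIRST(Y) = {w}
Therefore, FIRST(S) = {w, x}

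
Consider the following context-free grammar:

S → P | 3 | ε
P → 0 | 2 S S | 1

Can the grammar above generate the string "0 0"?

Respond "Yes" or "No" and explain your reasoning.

No - no valid derivation exists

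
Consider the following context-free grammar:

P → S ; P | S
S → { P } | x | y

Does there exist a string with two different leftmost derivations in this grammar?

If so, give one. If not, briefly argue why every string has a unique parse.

No - every string in the language has a unique leftmost derivation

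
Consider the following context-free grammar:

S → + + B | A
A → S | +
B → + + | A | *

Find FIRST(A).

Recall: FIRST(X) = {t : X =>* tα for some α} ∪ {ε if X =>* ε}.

We compute FIRST(A) using the standard algorithm.
FIRST(A) = {+}
FIRST(B) = {*, +}
FIRST(S) = {+}
Therefore, FIRST(A) = {+}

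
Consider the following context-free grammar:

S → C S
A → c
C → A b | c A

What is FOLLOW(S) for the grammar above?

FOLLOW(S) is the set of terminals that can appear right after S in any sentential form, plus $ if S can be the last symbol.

We compute FOLLOW(S) using the standard algorithm.
FOLLOW(S) starts with {$}.
FIRST(A) = {c}
FIRST(C) = {c}
FIRST(S) = {c}
FOLLOW(A) = {b, c}
FOLLOW(C) = {c}
FOLLOW(S) = {$}
Therefore, FOLLOW(S) = {$}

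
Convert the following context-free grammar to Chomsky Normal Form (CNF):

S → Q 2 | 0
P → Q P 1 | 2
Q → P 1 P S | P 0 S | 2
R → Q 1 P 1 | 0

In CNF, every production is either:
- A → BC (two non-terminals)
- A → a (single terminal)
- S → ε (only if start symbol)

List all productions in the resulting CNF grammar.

T2 → 2; S → 0; T1 → 1; P → 2; T0 → 0; Q → 2; R → 0; S → Q T2; P → Q X0; X0 → P T1; Q → P X1; X1 → T1 X2; X2 → P S; Q → P X3; X3 → T0 S; R → Q X4; X4 → T1 X5; X5 → P T1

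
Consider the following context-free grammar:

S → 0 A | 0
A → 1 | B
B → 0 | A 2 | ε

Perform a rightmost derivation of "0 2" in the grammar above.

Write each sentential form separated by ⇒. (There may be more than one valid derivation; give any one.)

S ⇒ 0 A ⇒ 0 B ⇒ 0 A 2 ⇒ 0 B 2 ⇒ 0 2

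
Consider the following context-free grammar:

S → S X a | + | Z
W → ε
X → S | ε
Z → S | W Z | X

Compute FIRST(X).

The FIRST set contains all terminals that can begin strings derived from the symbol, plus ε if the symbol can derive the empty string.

We compute FIRST(X) using the standard algorithm.
FIRST(S) = {+, a, ε}
FIRST(W) = {ε}
FIRST(X) = {+, a, ε}
FIRST(Z) = {+, a, ε}
Therefore, FIRST(X) = {+, a, ε}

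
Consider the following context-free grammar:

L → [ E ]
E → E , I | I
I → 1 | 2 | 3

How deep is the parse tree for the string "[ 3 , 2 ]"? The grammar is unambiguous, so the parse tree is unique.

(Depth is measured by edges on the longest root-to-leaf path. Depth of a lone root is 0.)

4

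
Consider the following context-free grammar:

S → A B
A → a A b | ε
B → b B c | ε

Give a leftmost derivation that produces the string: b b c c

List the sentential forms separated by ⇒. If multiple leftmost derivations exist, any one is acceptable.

S ⇒ A B ⇒ B ⇒ b B c ⇒ b b B c c ⇒ b b c c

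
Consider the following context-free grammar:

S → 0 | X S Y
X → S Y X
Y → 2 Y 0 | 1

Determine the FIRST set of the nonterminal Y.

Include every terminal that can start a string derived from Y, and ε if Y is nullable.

We compute FIRST(Y) using the standard algorithm.
FIRST(S) = {0}
FIRST(X) = {0}
FIRST(Y) = {1, 2}
Therefore, FIRST(Y) = {1, 2}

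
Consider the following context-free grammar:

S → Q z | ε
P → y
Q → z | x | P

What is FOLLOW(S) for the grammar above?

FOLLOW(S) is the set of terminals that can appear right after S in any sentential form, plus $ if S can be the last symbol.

We compute FOLLOW(S) using the standard algorithm.
FOLLOW(S) starts with {$}.
FIRST(P) = {y}
FIRST(Q) = {x, y, z}
FIRST(S) = {x, y, z, ε}
FOLLOW(P) = {z}
FOLLOW(Q) = {z}
FOLLOW(S) = {$}
Therefore, FOLLOW(S) = {$}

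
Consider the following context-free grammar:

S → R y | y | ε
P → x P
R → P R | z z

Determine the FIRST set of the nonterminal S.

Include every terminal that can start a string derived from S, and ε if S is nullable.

We compute FIRST(S) using the standard algorithm.
FIRST(P) = {x}
FIRST(R) = {x, z}
FIRST(S) = {x, y, z, ε}
Therefore, FIRST(S) = {x, y, z, ε}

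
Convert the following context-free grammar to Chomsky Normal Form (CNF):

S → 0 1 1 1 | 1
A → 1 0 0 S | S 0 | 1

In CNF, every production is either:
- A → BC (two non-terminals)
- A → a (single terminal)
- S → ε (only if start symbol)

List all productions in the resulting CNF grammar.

T0 → 0; T1 → 1; S → 1; A → 1; S → T0 X0; X0 → T1 X1; X1 → T1 T1; A → T1 X2; X2 → T0 X3; X3 → T0 S; A → S T0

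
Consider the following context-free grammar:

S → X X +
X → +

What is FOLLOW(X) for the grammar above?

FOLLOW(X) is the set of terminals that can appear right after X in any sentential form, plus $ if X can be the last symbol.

We compute FOLLOW(X) using the standard algorithm.
FOLLOW(S) starts with {$}.
FIRST(S) = {+}
FIRST(X) = {+}
FOLLOW(S) = {$}
FOLLOW(X) = {+}
Therefore, FOLLOW(X) = {+}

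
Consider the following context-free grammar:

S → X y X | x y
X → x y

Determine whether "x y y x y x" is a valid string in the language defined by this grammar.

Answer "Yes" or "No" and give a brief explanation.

No - no valid derivation exists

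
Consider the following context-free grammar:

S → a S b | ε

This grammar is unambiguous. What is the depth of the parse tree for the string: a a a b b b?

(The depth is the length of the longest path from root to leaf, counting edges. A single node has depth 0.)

4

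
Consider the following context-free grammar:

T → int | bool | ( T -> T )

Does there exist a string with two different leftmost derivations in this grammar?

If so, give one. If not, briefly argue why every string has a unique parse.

No - every string in the language has a unique leftmost derivation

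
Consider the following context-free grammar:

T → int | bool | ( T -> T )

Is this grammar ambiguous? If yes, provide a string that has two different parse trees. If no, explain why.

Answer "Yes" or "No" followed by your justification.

No - the grammar is unambiguous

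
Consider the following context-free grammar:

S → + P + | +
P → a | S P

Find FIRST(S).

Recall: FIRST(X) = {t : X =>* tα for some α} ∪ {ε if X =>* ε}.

We compute FIRST(S) using the standard algorithm.
FIRST(P) = {+, a}
FIRST(S) = {+}
Therefore, FIRST(S) = {+}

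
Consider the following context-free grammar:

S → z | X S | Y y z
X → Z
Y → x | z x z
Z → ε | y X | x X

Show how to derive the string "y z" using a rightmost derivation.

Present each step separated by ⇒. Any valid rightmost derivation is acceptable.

S ⇒ X S ⇒ X z ⇒ Z z ⇒ y X z ⇒ y Z z ⇒ y z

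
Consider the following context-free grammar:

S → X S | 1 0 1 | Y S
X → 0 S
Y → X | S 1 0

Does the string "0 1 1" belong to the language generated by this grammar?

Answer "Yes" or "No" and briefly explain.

No - no valid derivation exists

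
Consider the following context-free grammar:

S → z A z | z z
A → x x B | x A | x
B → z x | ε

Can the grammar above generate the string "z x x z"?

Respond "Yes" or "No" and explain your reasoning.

Yes - a valid derivation exists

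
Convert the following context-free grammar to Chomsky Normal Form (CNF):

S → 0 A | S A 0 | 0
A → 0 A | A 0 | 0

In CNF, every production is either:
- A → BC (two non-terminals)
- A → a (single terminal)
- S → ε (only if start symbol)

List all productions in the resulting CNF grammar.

T0 → 0; S → 0; A → 0; S → T0 A; S → S X0; X0 → A T0; A → T0 A; A → A T0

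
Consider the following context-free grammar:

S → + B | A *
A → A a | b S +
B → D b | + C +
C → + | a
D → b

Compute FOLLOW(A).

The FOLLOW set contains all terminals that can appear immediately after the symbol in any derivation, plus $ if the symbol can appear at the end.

We compute FOLLOW(A) using the standard algorithm.
FOLLOW(S) starts with {$}.
FIRST(A) = {b}
FIRST(B) = {+, b}
FIRST(C) = {+, a}
FIRST(D) = {b}
FIRST(S) = {+, b}
FOLLOW(A) = {*, a}
FOLLOW(B) = {$, +}
FOLLOW(C) = {+}
FOLLOW(D) = {b}
FOLLOW(S) = {$, +}
Therefore, FOLLOW(A) = {*, a}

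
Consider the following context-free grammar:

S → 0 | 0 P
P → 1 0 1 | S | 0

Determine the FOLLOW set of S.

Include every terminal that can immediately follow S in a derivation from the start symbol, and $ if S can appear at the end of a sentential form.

We compute FOLLOW(S) using the standard algorithm.
FOLLOW(S) starts with {$}.
FIRST(P) = {0, 1}
FIRST(S) = {0}
FOLLOW(P) = {$}
FOLLOW(S) = {$}
Therefore, FOLLOW(S) = {$}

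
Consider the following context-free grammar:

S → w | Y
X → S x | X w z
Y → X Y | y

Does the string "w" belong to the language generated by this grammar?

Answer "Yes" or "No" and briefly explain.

Yes - a valid derivation exists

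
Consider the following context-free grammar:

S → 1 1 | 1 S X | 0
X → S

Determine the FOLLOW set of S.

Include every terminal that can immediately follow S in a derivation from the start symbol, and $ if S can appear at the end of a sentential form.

We compute FOLLOW(S) using the standard algorithm.
FOLLOW(S) starts with {$}.
FIRST(S) = {0, 1}
FIRST(X) = {0, 1}
FOLLOW(S) = {$, 0, 1}
FOLLOW(X) = {$, 0, 1}
Therefore, FOLLOW(S) = {$, 0, 1}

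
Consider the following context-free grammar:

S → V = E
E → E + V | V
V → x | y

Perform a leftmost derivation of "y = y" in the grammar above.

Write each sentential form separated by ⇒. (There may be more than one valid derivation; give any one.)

S ⇒ V = E ⇒ y = E ⇒ y = V ⇒ y = y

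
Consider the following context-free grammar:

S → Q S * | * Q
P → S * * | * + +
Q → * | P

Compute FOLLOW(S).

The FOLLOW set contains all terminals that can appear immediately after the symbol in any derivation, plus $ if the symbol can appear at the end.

We compute FOLLOW(S) using the standard algorithm.
FOLLOW(S) starts with {$}.
FIRST(P) = {*}
FIRST(Q) = {*}
FIRST(S) = {*}
FOLLOW(P) = {$, *}
FOLLOW(Q) = {$, *}
FOLLOW(S) = {$, *}
Therefore, FOLLOW(S) = {$, *}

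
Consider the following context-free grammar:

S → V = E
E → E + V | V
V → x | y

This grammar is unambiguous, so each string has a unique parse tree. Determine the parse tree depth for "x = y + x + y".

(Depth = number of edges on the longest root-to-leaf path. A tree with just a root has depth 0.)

5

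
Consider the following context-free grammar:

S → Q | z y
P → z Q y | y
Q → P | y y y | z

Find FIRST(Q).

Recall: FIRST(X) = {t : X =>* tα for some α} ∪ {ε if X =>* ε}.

We compute FIRST(Q) using the standard algorithm.
FIRST(P) = {y, z}
FIRST(Q) = {y, z}
FIRST(S) = {y, z}
Therefore, FIRST(Q) = {y, z}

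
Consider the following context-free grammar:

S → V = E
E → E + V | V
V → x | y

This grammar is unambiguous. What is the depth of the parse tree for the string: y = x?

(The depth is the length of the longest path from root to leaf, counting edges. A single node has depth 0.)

3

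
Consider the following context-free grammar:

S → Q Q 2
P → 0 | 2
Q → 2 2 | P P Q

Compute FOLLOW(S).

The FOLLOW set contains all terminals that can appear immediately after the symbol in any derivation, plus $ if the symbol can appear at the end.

We compute FOLLOW(S) using the standard algorithm.
FOLLOW(S) starts with {$}.
FIRST(P) = {0, 2}
FIRST(Q) = {0, 2}
FIRST(S) = {0, 2}
FOLLOW(P) = {0, 2}
FOLLOW(Q) = {0, 2}
FOLLOW(S) = {$}
Therefore, FOLLOW(S) = {$}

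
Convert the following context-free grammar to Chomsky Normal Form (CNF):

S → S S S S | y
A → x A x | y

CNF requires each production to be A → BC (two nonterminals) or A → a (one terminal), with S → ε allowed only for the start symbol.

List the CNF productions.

S → y; TX → x; A → y; S → S X0; X0 → S X1; X1 → S S; A → TX X2; X2 → A TX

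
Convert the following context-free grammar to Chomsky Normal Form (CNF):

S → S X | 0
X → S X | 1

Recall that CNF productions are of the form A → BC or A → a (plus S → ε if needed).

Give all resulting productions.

S → 0; X → 1; S → S X; X → S X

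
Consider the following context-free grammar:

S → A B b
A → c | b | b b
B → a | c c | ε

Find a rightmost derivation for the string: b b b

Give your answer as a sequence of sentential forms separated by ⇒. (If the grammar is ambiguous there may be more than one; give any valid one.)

S ⇒ A B b ⇒ A b ⇒ b b b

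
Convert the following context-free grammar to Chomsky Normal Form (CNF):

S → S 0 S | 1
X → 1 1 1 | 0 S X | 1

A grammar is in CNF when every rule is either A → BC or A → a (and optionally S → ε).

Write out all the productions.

T0 → 0; S → 1; T1 → 1; X → 1; S → S X0; X0 → T0 S; X → T1 X1; X1 → T1 T1; X → T0 X2; X2 → S X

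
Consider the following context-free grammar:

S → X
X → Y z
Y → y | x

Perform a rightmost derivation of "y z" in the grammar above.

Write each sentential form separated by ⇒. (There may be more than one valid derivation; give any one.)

S ⇒ X ⇒ Y z ⇒ y z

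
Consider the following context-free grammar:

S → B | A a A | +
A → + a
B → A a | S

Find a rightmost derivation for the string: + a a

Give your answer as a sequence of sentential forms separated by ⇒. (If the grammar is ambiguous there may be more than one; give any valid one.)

S ⇒ B ⇒ A a ⇒ + a a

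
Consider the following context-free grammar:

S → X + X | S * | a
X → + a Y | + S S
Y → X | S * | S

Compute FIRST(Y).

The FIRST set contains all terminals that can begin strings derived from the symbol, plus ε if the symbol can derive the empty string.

We compute FIRST(Y) using the standard algorithm.
FIRST(S) = {+, a}
FIRST(X) = {+}
FIRST(Y) = {+, a}
Therefore, FIRST(Y) = {+, a}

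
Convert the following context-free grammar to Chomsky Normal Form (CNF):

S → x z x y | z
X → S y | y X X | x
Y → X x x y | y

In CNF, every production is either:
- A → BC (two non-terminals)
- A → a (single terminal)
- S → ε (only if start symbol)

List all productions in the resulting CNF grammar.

TX → x; TZ → z; TY → y; S → z; X → x; Y → y; S → TX X0; X0 → TZ X1; X1 → TX TY; X → S TY; X → TY X2; X2 → X X; Y → X X3; X3 → TX X4; X4 → TX TY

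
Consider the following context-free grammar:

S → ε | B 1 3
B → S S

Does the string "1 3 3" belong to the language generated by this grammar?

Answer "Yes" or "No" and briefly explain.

No - no valid derivation exists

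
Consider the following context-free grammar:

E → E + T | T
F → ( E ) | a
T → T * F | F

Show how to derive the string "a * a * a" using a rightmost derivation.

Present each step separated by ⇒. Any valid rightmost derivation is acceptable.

E ⇒ T ⇒ T * F ⇒ T * a ⇒ T * F * a ⇒ T * a * a ⇒ F * a * a ⇒ a * a * a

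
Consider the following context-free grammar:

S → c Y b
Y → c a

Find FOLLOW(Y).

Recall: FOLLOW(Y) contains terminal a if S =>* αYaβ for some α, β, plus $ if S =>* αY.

We compute FOLLOW(Y) using the standard algorithm.
FOLLOW(S) starts with {$}.
FIRST(S) = {c}
FIRST(Y) = {c}
FOLLOW(S) = {$}
FOLLOW(Y) = {b}
Therefore, FOLLOW(Y) = {b}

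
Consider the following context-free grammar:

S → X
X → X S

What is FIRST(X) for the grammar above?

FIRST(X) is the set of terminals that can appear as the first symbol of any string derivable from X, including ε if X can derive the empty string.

We compute FIRST(X) using the standard algorithm.
FIRST(S) = {}
FIRST(X) = {}
Therefore, FIRST(X) = {}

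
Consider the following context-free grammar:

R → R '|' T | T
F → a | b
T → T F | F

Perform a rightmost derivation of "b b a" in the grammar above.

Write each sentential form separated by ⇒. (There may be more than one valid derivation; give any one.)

R ⇒ T ⇒ T F ⇒ T a ⇒ T F a ⇒ T b a ⇒ F b a ⇒ b b a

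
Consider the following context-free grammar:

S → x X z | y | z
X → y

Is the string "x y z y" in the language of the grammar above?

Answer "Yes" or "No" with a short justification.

No - no valid derivation exists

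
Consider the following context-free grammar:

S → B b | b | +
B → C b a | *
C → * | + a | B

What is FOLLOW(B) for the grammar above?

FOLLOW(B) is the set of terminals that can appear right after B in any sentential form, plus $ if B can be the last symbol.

We compute FOLLOW(B) using the standard algorithm.
FOLLOW(S) starts with {$}.
FIRST(B) = {*, +}
FIRST(C) = {*, +}
FIRST(S) = {*, +, b}
FOLLOW(B) = {b}
FOLLOW(C) = {b}
FOLLOW(S) = {$}
Therefore, FOLLOW(B) = {b}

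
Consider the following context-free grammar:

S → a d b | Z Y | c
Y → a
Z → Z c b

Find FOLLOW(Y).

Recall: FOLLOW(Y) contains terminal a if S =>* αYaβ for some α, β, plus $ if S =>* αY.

We compute FOLLOW(Y) using the standard algorithm.
FOLLOW(S) starts with {$}.
FIRST(S) = {a, c}
FIRST(Y) = {a}
FIRST(Z) = {}
FOLLOW(S) = {$}
FOLLOW(Y) = {$}
FOLLOW(Z) = {a, c}
Therefore, FOLLOW(Y) = {$}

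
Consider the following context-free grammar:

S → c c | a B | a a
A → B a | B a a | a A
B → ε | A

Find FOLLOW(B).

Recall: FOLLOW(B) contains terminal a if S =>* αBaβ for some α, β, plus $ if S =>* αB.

We compute FOLLOW(B) using the standard algorithm.
FOLLOW(S) starts with {$}.
FIRST(A) = {a}
FIRST(B) = {a, ε}
FIRST(S) = {a, c}
FOLLOW(A) = {$, a}
FOLLOW(B) = {$, a}
FOLLOW(S) = {$}
Therefore, FOLLOW(B) = {$, a}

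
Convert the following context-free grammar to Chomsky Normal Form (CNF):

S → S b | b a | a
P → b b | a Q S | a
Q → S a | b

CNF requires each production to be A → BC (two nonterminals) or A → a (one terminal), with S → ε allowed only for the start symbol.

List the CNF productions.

TB → b; TA → a; S → a; P → a; Q → b; S → S TB; S → TB TA; P → TB TB; P → TA X0; X0 → Q S; Q → S TA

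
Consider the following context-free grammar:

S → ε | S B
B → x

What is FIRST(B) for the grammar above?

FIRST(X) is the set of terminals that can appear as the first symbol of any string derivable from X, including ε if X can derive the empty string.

We compute FIRST(B) using the standard algorithm.
FIRST(B) = {x}
FIRST(S) = {x, ε}
Therefore, FIRST(B) = {x}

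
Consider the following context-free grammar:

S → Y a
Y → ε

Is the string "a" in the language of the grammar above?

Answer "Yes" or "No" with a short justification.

Yes - a valid derivation exists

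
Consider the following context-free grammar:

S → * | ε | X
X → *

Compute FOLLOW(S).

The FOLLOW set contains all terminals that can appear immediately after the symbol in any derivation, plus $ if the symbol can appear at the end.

We compute FOLLOW(S) using the standard algorithm.
FOLLOW(S) starts with {$}.
FIRST(S) = {*, ε}
FIRST(X) = {*}
FOLLOW(S) = {$}
FOLLOW(X) = {$}
Therefore, FOLLOW(S) = {$}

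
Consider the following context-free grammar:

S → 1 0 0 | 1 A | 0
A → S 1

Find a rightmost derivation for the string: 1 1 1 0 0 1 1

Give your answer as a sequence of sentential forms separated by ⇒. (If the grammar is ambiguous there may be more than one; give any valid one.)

S ⇒ 1 A ⇒ 1 S 1 ⇒ 1 1 A 1 ⇒ 1 1 S 1 1 ⇒ 1 1 1 0 0 1 1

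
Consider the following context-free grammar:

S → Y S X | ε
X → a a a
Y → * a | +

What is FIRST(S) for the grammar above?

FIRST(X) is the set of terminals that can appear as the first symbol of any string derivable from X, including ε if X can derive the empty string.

We compute FIRST(S) using the standard algorithm.
FIRST(S) = {*, +, ε}
FIRST(X) = {a}
FIRST(Y) = {*, +}
Therefore, FIRST(S) = {*, +, ε}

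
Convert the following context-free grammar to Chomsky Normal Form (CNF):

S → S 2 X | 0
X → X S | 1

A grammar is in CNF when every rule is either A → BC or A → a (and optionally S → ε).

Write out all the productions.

T2 → 2; S → 0; X → 1; S → S X0; X0 → T2 X; X → X S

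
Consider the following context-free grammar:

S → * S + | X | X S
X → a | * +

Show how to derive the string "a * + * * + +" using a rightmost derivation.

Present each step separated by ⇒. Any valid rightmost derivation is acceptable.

S ⇒ X S ⇒ X X S ⇒ X X * S + ⇒ X X * X + ⇒ X X * * + + ⇒ X * + * * + + ⇒ a * + * * + +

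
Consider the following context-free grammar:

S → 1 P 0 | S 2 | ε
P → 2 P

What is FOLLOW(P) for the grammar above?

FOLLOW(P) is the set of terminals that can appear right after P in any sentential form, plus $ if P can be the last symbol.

We compute FOLLOW(P) using the standard algorithm.
FOLLOW(S) starts with {$}.
FIRST(P) = {2}
FIRST(S) = {1, 2, ε}
FOLLOW(P) = {0}
FOLLOW(S) = {$, 2}
Therefore, FOLLOW(P) = {0}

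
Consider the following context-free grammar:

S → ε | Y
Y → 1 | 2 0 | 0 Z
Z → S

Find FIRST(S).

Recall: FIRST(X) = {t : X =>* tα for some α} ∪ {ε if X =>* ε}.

We compute FIRST(S) using the standard algorithm.
FIRST(S) = {0, 1, 2, ε}
FIRST(Y) = {0, 1, 2}
FIRST(Z) = {0, 1, 2, ε}
Therefore, FIRST(S) = {0, 1, 2, ε}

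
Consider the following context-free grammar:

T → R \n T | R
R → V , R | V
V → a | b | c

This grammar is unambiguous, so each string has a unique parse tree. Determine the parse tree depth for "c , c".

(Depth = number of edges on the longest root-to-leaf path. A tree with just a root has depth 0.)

4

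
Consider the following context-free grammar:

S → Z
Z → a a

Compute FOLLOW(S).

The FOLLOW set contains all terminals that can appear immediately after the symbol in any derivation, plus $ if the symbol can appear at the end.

We compute FOLLOW(S) using the standard algorithm.
FOLLOW(S) starts with {$}.
FIRST(S) = {a}
FIRST(Z) = {a}
FOLLOW(S) = {$}
FOLLOW(Z) = {$}
Therefore, FOLLOW(S) = {$}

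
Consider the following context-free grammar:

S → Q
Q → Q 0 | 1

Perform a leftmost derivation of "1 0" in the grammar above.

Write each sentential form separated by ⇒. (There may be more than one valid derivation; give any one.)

S ⇒ Q ⇒ Q 0 ⇒ 1 0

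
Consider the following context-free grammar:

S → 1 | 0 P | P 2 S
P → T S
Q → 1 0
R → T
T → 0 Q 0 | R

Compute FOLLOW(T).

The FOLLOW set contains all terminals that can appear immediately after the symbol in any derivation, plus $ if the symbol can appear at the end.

We compute FOLLOW(T) using the standard algorithm.
FOLLOW(S) starts with {$}.
FIRST(P) = {0}
FIRST(Q) = {1}
FIRST(R) = {0}
FIRST(S) = {0, 1}
FIRST(T) = {0}
FOLLOW(P) = {$, 2}
FOLLOW(Q) = {0}
FOLLOW(R) = {0, 1}
FOLLOW(S) = {$, 2}
FOLLOW(T) = {0, 1}
Therefore, FOLLOW(T) = {0, 1}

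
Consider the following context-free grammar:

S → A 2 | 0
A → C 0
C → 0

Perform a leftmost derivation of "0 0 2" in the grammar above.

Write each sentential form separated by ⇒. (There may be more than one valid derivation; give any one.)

S ⇒ A 2 ⇒ C 0 2 ⇒ 0 0 2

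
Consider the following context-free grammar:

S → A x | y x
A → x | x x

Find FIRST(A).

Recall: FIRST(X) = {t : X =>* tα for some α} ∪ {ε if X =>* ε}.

We compute FIRST(A) using the standard algorithm.
FIRST(A) = {x}
FIRST(S) = {x, y}
Therefore, FIRST(A) = {x}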